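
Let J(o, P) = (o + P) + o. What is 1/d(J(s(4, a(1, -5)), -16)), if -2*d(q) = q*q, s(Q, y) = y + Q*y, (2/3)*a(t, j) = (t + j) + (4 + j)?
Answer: -2/8281 ≈ -0.00024152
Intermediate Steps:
a(t, j) = 6 + 3*j + 3*t/2 (a(t, j) = 3*((t + j) + (4 + j))/2 = 3*((j + t) + (4 + j))/2 = 3*(4 + t + 2*j)/2 = 6 + 3*j + 3*t/2)
J(o, P) = P + 2*o (J(o, P) = (P + o) + o = P + 2*o)
d(q) = -q²/2 (d(q) = -q*q/2 = -q²/2)
1/d(J(s(4, a(1, -5)), -16)) = 1/(-(-16 + 2*((6 + 3*(-5) + (3/2)*1)*(1 + 4)))²/2) = 1/(-(-16 + 2*((6 - 15 + 3/2)*5))²/2) = 1/(-(-16 + 2*(-15/2*5))²/2) = 1/(-(-16 + 2*(-75/2))²/2) = 1/(-(-16 - 75)²/2) = 1/(-½*(-91)²) = 1/(-½*8281) = 1/(-8281/2) = -2/8281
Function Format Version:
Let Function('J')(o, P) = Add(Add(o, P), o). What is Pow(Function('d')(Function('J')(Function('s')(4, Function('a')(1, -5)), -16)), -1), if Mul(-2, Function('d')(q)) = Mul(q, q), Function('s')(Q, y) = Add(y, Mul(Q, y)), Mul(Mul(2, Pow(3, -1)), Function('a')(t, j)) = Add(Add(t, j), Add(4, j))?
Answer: Rational(-2, 8281) ≈ -0.00024152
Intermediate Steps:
Function('a')(t, j) = Add(6, Mul(3, j), Mul(Rational(3, 2), t)) (Function('a')(t, j) = Mul(Rational(3, 2), Add(Add(t, j), Add(4, j))) = Mul(Rational(3, 2), Add(Add(j, t), Add(4, j))) = Mul(Rational(3, 2), Add(4, t, Mul(2, j))) = Add(6, Mul(3, j), Mul(Rational(3, 2), t)))
Function('J')(o, P) = Add(P, Mul(2, o)) (Function('J')(o, P) = Add(Add(P, o), o) = Add(P, Mul(2, o)))
Function('d')(q) = Mul(Rational(-1, 2), Pow(q, 2)) (Function('d')(q) = Mul(Rational(-1, 2), Mul(q, q)) = Mul(Rational(-1, 2), Pow(q, 2)))
Pow(Function('d')(Function('J')(Function('s')(4, Function('a')(1, -5)), -16)), -1) = Pow(Mul(Rational(-1, 2), Pow(Add(-16, Mul(2, Mul(Add(6, Mul(3, -5), Mul(Rational(3, 2), 1)), Add(1, 4)))), 2)), -1) = Pow(Mul(Rational(-1, 2), Pow(Add(-16, Mul(2, Mul(Add(6, -15, Rational(3, 2)), 5))), 2)), -1) = Pow(Mul(Rational(-1, 2), Pow(Add(-16, Mul(2, Mul(Rational(-15, 2), 5))), 2)), -1) = Pow(Mul(Rational(-1, 2), Pow(Add(-16, Mul(2, Rational(-75, 2))), 2)), -1) = Pow(Mul(Rational(-1, 2), Pow(Add(-16, -75), 2)), -1) = Pow(Mul(Rational(-1, 2), Pow(-91, 2)), -1) = Pow(Mul(Rational(-1, 2), 8281), -1) = Pow(Rational(-8281, 2), -1) = Rational(-2, 8281)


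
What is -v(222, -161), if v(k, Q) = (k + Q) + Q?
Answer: 100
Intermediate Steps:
v(k, Q) = k + 2*Q (v(k, Q) = (Q + k) + Q = k + 2*Q)
-v(222, -161) = -(222 + 2*(-161)) = -(222 - 322) = -1*(-100) = 100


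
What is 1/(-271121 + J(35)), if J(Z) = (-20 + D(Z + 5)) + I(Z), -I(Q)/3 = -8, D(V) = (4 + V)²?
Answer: -1/269181 ≈ -3.7150e-6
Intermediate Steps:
I(Q) = 24 (I(Q) = -3*(-8) = 24)
J(Z) = 4 + (9 + Z)² (J(Z) = (-20 + (4 + (Z + 5))²) + 24 = (-20 + (4 + (5 + Z))²) + 24 = (-20 + (9 + Z)²) + 24 = 4 + (9 + Z)²)
1/(-271121 + J(35)) = 1/(-271121 + (4 + (9 + 35)²)) = 1/(-271121 + (4 + 44²)) = 1/(-271121 + (4 + 1936)) = 1/(-271121 + 1940) = 1/(-269181) = -1/269181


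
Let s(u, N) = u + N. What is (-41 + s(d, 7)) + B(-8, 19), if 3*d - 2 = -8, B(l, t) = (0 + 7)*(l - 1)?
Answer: -99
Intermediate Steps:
B(l, t) = -7 + 7*l (B(l, t) = 7*(-1 + l) = -7 + 7*l)
d = -2 (d = ⅔ + (⅓)*(-8) = ⅔ - 8/3 = -2)
s(u, N) = N + u
(-41 + s(d, 7)) + B(-8, 19) = (-41 + (7 - 2)) + (-7 + 7*(-8)) = (-41 + 5) + (-7 - 56) = -36 - 63 = -99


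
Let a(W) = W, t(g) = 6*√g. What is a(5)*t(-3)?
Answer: 30*I*√3 ≈ 51.962*I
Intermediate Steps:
a(5)*t(-3) = 5*(6*√(-3)) = 5*(6*(I*√3)) = 5*(6*I*√3) = 30*I*√3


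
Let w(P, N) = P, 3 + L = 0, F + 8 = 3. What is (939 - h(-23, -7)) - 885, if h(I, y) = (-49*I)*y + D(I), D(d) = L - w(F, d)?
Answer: 7941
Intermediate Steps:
F = -5 (F = -8 + 3 = -5)
L = -3 (L = -3 + 0 = -3)
D(d) = 2 (D(d) = -3 - 1*(-5) = -3 + 5 = 2)
h(I, y) = 2 - 49*I*y (h(I, y) = (-49*I)*y + 2 = -49*I*y + 2 = 2 - 49*I*y)
(939 - h(-23, -7)) - 885 = (939 - (2 - 49*(-23)*(-7))) - 885 = (939 - (2 - 7889)) - 885 = (939 - 1*(-7887)) - 885 = (939 + 7887) - 885 = 8826 - 885 = 7941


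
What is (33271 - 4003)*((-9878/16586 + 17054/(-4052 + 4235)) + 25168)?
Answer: 374005625535612/505873 ≈ 7.3933e+8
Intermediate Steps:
(33271 - 4003)*((-9878/16586 + 17054/(-4052 + 4235)) + 25168) = 29268*((-9878*1/16586 + 17054/183) + 25168) = 29268*((-4939/8293 + 17054*(1/183)) + 25168) = 29268*((-4939/8293 + 17054/183) + 25168) = 29268*(140524985/1517619 + 25168) = 29268*(38335959977/1517619) = 374005625535612/505873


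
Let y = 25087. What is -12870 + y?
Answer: 12217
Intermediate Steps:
-12870 + y = -12870 + 25087 = 12217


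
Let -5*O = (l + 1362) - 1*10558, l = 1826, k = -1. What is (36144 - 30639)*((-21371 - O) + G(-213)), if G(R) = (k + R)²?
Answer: 126345255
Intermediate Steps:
G(R) = (-1 + R)²
O = 1474 (O = -((1826 + 1362) - 1*10558)/5 = -(3188 - 10558)/5 = -⅕*(-7370) = 1474)
(36144 - 30639)*((-21371 - O) + G(-213)) = (36144 - 30639)*((-21371 - 1*1474) + (-1 - 213)²) = 5505*((-21371 - 1474) + (-214)²) = 5505*(-22845 + 45796) = 5505*22951 = 126345255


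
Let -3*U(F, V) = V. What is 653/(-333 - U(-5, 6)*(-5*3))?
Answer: -653/363 ≈ -1.7989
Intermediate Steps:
U(F, V) = -V/3
653/(-333 - U(-5, 6)*(-5*3)) = 653/(-333 - (-⅓*6)*(-5*3)) = 653/(-333 - (-2)*(-15)) = 653/(-333 - 1*30) = 653/(-333 - 30) = 653/(-363) = 653*(-1/363) = -653/363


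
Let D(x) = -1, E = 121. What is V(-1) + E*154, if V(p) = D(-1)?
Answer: 18633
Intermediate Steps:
V(p) = -1
V(-1) + E*154 = -1 + 121*154 = -1 + 18634 = 18633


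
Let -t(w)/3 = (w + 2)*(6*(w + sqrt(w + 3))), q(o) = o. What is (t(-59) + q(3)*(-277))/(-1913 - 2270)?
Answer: 61365/4183 - 2052*I*sqrt(14)/4183 ≈ 14.67 - 1.8355*I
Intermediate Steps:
t(w) = -3*(2 + w)*(6*w + 6*sqrt(3 + w)) (t(w) = -3*(w + 2)*6*(w + sqrt(w + 3)) = -3*(2 + w)*6*(w + sqrt(3 + w)) = -3*(2 + w)*(6*w + 6*sqrt(3 + w)))
(t(-59) + q(3)*(-277))/(-1913 - 2270) = ((-36*(-59) - 36*sqrt(3 - 59) - 18*(-59)**2 - 18*(-59)*sqrt(3 - 59)) + 3*(-277))/(-1913 - 2270) = ((2124 - 72*I*sqrt(14) - 18*3481 - 18*(-59)*sqrt(-56)) - 831)/(-4183) = ((2124 - 72*I*sqrt(14) - 62658 - 18*(-59)*2*I*sqrt(14)) - 831)*(-1/4183) = ((2124 - 72*I*sqrt(14) - 62658 + 2124*I*sqrt(14)) - 831)*(-1/4183) = ((-60534 + 2052*I*sqrt(14)) - 831)*(-1/4183) = (-61365 + 2052*I*sqrt(14))*(-1/4183) = 61365/4183 - 2052*I*sqrt(14)/4183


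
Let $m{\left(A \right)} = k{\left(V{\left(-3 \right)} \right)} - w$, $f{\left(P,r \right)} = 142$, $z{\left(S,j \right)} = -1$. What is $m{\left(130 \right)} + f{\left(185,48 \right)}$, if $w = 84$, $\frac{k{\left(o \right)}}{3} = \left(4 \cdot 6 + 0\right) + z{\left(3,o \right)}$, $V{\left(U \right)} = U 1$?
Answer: $127$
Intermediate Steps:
$V{\left(U \right)} = U$
$k{\left(o \right)} = 69$ ($k{\left(o \right)} = 3 \left(\left(4 \cdot 6 + 0\right) - 1\right) = 3 \left(\left(24 + 0\right) - 1\right) = 3 \left(24 - 1\right) = 3 \cdot 23 = 69$)
$m{\left(A \right)} = -15$ ($m{\left(A \right)} = 69 - 84 = -15$)
$m{\left(130 \right)} + f{\left(185,48 \right)} = -15 + 142 = 127$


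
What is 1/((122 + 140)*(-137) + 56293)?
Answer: 1/20399 ≈ 4.9022e-5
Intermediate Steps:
1/((122 + 140)*(-137) + 56293) = 1/(262*(-137) + 56293) = 1/(-35894 + 56293) = 1/20399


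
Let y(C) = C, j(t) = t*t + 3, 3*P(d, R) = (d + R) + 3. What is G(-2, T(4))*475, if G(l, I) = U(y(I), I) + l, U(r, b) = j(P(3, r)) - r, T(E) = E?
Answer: 34675/9 ≈ 3852.8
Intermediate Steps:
P(d, R) = 1 + R/3 + d/3 (P(d, R) = ((d + R) + 3)/3 = ((R + d) + 3)/3 = (3 + R + d)/3 = 1 + R/3 + d/3)
j(t) = 3 + t**2 (j(t) = t**2 + 3 = 3 + t**2)
U(r, b) = 3 + (2 + r/3)**2 - r (U(r, b) = (3 + (1 + r/3 + (1/3)*3)**2) - r = (3 + (1 + r/3 + 1)**2) - r = (3 + (2 + r/3)**2) - r = 3 + (2 + r/3)**2 - r)
G(l, I) = 7 + l + I/3 + I**2/9 (G(l, I) = (7 + I/3 + I**2/9) + l = 7 + l + I/3 + I**2/9)
G(-2, T(4))*475 = (7 - 2 + (1/3)*4 + (1/9)*4**2)*475 = (7 - 2 + 4/3 + (1/9)*16)*475 = (7 - 2 + 4/3 + 16/9)*475 = (73/9)*475 = 34675/9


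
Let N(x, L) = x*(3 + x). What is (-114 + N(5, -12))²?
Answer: 5476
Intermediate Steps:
(-114 + N(5, -12))² = (-114 + 5*(3 + 5))² = (-114 + 5*8)² = (-114 + 40)² = (-74)² = 5476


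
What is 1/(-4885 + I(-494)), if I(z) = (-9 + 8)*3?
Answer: -1/4888 ≈ -0.00020458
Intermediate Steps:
I(z) = -3 (I(z) = -1*3 = -3)
1/(-4885 + I(-494)) = 1/(-4885 - 3) = 1/(-4888) = -1/4888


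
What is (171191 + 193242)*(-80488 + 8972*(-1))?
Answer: -32602176180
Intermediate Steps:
(171191 + 193242)*(-80488 + 8972*(-1)) = 364433*(-80488 - 8972) = 364433*(-89460) = -32602176180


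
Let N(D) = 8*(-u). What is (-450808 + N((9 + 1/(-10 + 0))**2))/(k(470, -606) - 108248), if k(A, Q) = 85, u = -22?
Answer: 450632/108163 ≈ 4.1662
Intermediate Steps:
N(D) = 176 (N(D) = 8*(-1*(-22)) = 8*22 = 176)
(-450808 + N((9 + 1/(-10 + 0))**2))/(k(470, -606) - 108248) = (-450808 + 176)/(85 - 108248) = -450632/(-108163) = -450632*(-1/108163) = 450632/108163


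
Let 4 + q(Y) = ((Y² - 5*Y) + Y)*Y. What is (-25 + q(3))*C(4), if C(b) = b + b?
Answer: -304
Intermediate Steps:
C(b) = 2*b
q(Y) = -4 + Y*(Y² - 4*Y) (q(Y) = -4 + ((Y² - 5*Y) + Y)*Y = -4 + (Y² - 4*Y)*Y = -4 + Y*(Y² - 4*Y))
(-25 + q(3))*C(4) = (-25 + (-4 + 3³ - 4*3²))*(2*4) = (-25 + (-4 + 27 - 4*9))*8 = (-25 + (-4 + 27 - 36))*8 = (-25 - 13)*8 = -38*8 = -304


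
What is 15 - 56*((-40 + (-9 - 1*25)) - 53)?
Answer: 7127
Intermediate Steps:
15 - 56*((-40 + (-9 - 1*25)) - 53) = 15 - 56*((-40 + (-9 - 25)) - 53) = 15 - 56*((-40 - 34) - 53) = 15 - 56*(-74 - 53) = 15 - 56*(-127) = 15 + 7112 = 7127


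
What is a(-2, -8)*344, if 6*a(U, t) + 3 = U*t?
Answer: 2236/3 ≈ 745.33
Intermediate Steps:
a(U, t) = -1/2 + U*t/6 (a(U, t) = -1/2 + (U*t)/6 = -1/2 + U*t/6)
a(-2, -8)*344 = (-1/2 + (1/6)*(-2)*(-8))*344 = (-1/2 + 8/3)*344 = (13/6)*344 = 2236/3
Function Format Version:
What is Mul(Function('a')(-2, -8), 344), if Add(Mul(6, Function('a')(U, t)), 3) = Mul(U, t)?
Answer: Rational(2236, 3) ≈ 745.33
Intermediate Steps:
Function('a')(U, t) = Add(Rational(-1, 2), Mul(Rational(1, 6), U, t)) (Function('a')(U, t) = Add(Rational(-1, 2), Mul(Rational(1, 6), Mul(U, t))) = Add(Rational(-1, 2), Mul(Rational(1, 6), U, t)))
Mul(Function('a')(-2, -8), 344) = Mul(Add(Rational(-1, 2), Mul(Rational(1, 6), -2, -8)), 344) = Mul(Add(Rational(-1, 2), Rational(8, 3)), 344) = Mul(Rational(13, 6), 344) = Rational(2236, 3)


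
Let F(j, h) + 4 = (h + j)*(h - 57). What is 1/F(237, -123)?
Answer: -1/20524 ≈ -4.8723e-5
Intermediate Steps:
F(j, h) = -4 + (-57 + h)*(h + j) (F(j, h) = -4 + (h + j)*(h - 57) = -4 + (h + j)*(-57 + h) = -4 + (-57 + h)*(h + j))
1/F(237, -123) = 1/(-4 + (-123)² - 57*(-123) - 57*237 - 123*237) = 1/(-4 + 15129 + 7011 - 13509 - 29151) = 1/(-20524) = -1/20524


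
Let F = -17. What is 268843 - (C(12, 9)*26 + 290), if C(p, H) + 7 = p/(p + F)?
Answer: 1343987/5 ≈ 2.6880e+5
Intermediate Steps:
C(p, H) = -7 + p/(-17 + p) (C(p, H) = -7 + p/(p - 17) = -7 + p/(-17 + p))
268843 - (C(12, 9)*26 + 290) = 268843 - (((119 - 6*12)/(-17 + 12))*26 + 290) = 268843 - (((119 - 72)/(-5))*26 + 290) = 268843 - (-⅕*47*26 + 290) = 268843 - (-47/5*26 + 290) = 268843 - (-1222/5 + 290) = 268843 - 1*228/5 = 268843 - 228/5 = 1343987/5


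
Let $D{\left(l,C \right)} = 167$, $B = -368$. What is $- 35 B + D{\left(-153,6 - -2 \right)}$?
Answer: $13047$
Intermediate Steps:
$- 35 B + D{\left(-153,6 - -2 \right)} = \left(-35\right) \left(-368\right) + 167 = 12880 + 167 = 13047$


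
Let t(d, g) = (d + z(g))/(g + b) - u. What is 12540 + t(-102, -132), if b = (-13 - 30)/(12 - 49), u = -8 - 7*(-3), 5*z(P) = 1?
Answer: 303234868/24205 ≈ 12528.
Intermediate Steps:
z(P) = 1/5 (z(P) = (1/5)*1 = 1/5)
u = 13 (u = -8 - 1*(-21) = -8 + 21 = 13)
b = 43/37 (b = -43/(-37) = -43*(-1/37) = 43/37 ≈ 1.1622)
t(d, g) = -13 + (1/5 + d)/(43/37 + g) (t(d, g) = (d + 1/5)/(g + 43/37) - 1*13 = (1/5 + d)/(43/37 + g) - 13 = -13 + (1/5 + d)/(43/37 + g))
12540 + t(-102, -132) = 12540 + (-2758 - 2405*(-132) + 185*(-102))/(5*(43 + 37*(-132))) = 12540 + (-2758 + 317460 - 18870)/(5*(43 - 4884)) = 12540 + (1/5)*295832/(-4841) = 12540 + (1/5)*(-1/4841)*295832 = 12540 - 295832/24205 = 303234868/24205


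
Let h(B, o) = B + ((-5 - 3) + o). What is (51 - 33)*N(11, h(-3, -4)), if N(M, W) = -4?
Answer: -72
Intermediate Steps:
h(B, o) = -8 + B + o (h(B, o) = B + (-8 + o) = -8 + B + o)
(51 - 33)*N(11, h(-3, -4)) = (51 - 33)*(-4) = 18*(-4) = -72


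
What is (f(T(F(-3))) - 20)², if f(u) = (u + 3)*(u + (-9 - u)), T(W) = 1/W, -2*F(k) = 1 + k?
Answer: 3136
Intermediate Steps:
F(k) = -½ - k/2 (F(k) = -(1 + k)/2 = -½ - k/2)
f(u) = -27 - 9*u (f(u) = (3 + u)*(-9) = -27 - 9*u)
(f(T(F(-3))) - 20)² = ((-27 - 9/(-½ - ½*(-3))) - 20)² = ((-27 - 9/(-½ + 3/2)) - 20)² = ((-27 - 9/1) - 20)² = ((-27 - 9*1) - 20)² = ((-27 - 9) - 20)² = (-36 - 20)² = (-56)² = 3136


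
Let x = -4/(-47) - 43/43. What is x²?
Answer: 1849/2209 ≈ 0.83703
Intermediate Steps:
x = -43/47 (x = -4*(-1/47) - 43*1/43 = 4/47 - 1 = -43/47 ≈ -0.91489)
x² = (-43/47)² = 1849/2209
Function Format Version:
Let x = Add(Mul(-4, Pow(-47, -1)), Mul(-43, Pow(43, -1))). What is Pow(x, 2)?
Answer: Rational(1849, 2209) ≈ 0.83703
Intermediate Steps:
x = Rational(-43, 47) (x = Add(Mul(-4, Rational(-1, 47)), Mul(-43, Rational(1, 43))) = Add(Rational(4, 47), -1) = Rational(-43, 47) ≈ -0.91489)
Pow(x, 2) = Pow(Rational(-43, 47), 2) = Rational(1849, 2209)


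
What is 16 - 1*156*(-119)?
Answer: 18580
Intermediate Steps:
16 - 1*156*(-119) = 16 - 156*(-119) = 16 + 18564 = 18580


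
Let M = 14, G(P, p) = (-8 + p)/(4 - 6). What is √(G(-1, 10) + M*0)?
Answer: I ≈ 1.0*I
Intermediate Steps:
G(P, p) = 4 - p/2 (G(P, p) = (-8 + p)/(-2) = (-8 + p)*(-½) = 4 - p/2)
√(G(-1, 10) + M*0) = √((4 - ½*10) + 14*0) = √((4 - 5) + 0) = √(-1 + 0) = √(-1) = I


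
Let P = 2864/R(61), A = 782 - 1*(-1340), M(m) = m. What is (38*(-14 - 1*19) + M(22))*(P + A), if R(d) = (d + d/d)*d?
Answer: -4945413088/1891 ≈ -2.6152e+6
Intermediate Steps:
R(d) = d*(1 + d) (R(d) = (d + 1)*d = (1 + d)*d = d*(1 + d))
A = 2122 (A = 782 + 1340 = 2122)
P = 1432/1891 (P = 2864/((61*(1 + 61))) = 2864/((61*62)) = 2864/3782 = 2864*(1/3782) = 1432/1891 ≈ 0.75727)
(38*(-14 - 1*19) + M(22))*(P + A) = (38*(-14 - 1*19) + 22)*(1432/1891 + 2122) = (38*(-14 - 19) + 22)*(4014134/1891) = (38*(-33) + 22)*(4014134/1891) = (-1254 + 22)*(4014134/1891) = -1232*4014134/1891 = -4945413088/1891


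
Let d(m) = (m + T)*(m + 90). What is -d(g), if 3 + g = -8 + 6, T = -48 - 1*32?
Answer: 7225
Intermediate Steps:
T = -80 (T = -48 - 32 = -80)
g = -5 (g = -3 + (-8 + 6) = -3 - 2 = -5)
d(m) = (-80 + m)*(90 + m) (d(m) = (m - 80)*(m + 90) = (-80 + m)*(90 + m))
-d(g) = -(-7200 + (-5)² + 10*(-5)) = -(-7200 + 25 - 50) = -1*(-7225) = 7225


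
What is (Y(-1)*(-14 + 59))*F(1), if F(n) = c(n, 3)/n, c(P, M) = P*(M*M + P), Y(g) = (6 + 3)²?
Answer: 36450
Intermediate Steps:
Y(g) = 81 (Y(g) = 9² = 81)
c(P, M) = P*(P + M²) (c(P, M) = P*(M² + P) = P*(P + M²))
F(n) = 9 + n (F(n) = (n*(n + 3²))/n = (n*(n + 9))/n = (n*(9 + n))/n = 9 + n)
(Y(-1)*(-14 + 59))*F(1) = (81*(-14 + 59))*(9 + 1) = (81*45)*10 = 3645*10 = 36450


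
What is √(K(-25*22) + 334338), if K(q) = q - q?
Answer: √334338 ≈ 578.22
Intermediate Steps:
K(q) = 0
√(K(-25*22) + 334338) = √(0 + 334338) = √334338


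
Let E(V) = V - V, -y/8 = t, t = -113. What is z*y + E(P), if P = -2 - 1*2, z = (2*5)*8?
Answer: 72320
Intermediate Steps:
z = 80 (z = 10*8 = 80)
y = 904 (y = -8*(-113) = 904)
P = -4 (P = -2 - 2 = -4)
E(V) = 0
z*y + E(P) = 80*904 + 0 = 72320 + 0 = 72320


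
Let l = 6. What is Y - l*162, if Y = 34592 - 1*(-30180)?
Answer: 63800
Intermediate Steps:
Y = 64772 (Y = 34592 + 30180 = 64772)
Y - l*162 = 64772 - 6*162 = 64772 - 1*972 = 64772 - 972 = 63800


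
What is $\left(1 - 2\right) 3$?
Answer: $-3$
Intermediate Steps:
$\left(1 - 2\right) 3 = \left(-1\right) 3 = -3$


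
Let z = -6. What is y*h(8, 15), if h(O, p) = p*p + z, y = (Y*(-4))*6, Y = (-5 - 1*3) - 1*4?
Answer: 63072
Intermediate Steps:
Y = -12 (Y = (-5 - 3) - 4 = -8 - 4 = -12)
y = 288 (y = -12*(-4)*6 = 48*6 = 288)
h(O, p) = -6 + p**2 (h(O, p) = p*p - 6 = p**2 - 6 = -6 + p**2)
y*h(8, 15) = 288*(-6 + 15**2) = 288*(-6 + 225) = 288*219 = 63072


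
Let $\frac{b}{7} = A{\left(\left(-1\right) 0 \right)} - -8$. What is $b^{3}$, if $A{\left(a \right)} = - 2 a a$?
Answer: $175616$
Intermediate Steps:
$A{\left(a \right)} = - 2 a^{2}$
$b = 56$ ($b = 7 \left(- 2 \left(\left(-1\right) 0\right)^{2} - -8\right) = 7 \left(- 2 \cdot 0^{2} + 8\right) = 7 \left(\left(-2\right) 0 + 8\right) = 7 \left(0 + 8\right) = 7 \cdot 8 = 56$)
$b^{3} = 56^{3} = 175616$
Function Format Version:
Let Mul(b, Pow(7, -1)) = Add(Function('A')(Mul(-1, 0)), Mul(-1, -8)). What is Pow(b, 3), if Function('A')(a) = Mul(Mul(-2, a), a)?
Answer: 175616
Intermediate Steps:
Function('A')(a) = Mul(-2, Pow(a, 2))
b = 56 (b = Mul(7, Add(Mul(-2, Pow(Mul(-1, 0), 2)), Mul(-1, -8))) = Mul(7, Add(Mul(-2, Pow(0, 2)), 8)) = Mul(7, Add(Mul(-2, 0), 8)) = Mul(7, Add(0, 8)) = Mul(7, 8) = 56)
Pow(b, 3) = Pow(56, 3) = 175616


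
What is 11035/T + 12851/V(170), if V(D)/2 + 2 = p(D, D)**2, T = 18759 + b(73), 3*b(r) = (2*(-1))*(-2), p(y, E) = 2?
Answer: 723399551/225124 ≈ 3213.3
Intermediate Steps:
b(r) = 4/3 (b(r) = ((2*(-1))*(-2))/3 = (-2*(-2))/3 = (1/3)*4 = 4/3)
T = 56281/3 (T = 18759 + 4/3 = 56281/3 ≈ 18760.)
V(D) = 4 (V(D) = -4 + 2*2**2 = -4 + 2*4 = -4 + 8 = 4)
11035/T + 12851/V(170) = 11035/(56281/3) + 12851/4 = 11035*(3/56281) + 12851*(1/4) = 33105/56281 + 12851/4 = 723399551/225124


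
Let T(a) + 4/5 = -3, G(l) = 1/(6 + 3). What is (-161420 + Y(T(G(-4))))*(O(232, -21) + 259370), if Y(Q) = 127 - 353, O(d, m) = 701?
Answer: -42039436866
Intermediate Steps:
G(l) = ⅑ (G(l) = 1/9 = ⅑)
T(a) = -19/5 (T(a) = -⅘ - 3 = -19/5)
Y(Q) = -226
(-161420 + Y(T(G(-4))))*(O(232, -21) + 259370) = (-161420 - 226)*(701 + 259370) = -161646*260071 = -42039436866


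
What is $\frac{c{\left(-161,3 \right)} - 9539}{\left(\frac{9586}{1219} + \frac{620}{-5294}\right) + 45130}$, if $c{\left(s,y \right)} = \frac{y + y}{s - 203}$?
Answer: $- \frac{5601864943993}{26507508544244} \approx -0.21133$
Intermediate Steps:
$c{\left(s,y \right)} = \frac{2 y}{-203 + s}$
$\frac{c{\left(-161,3 \right)} - 9539}{\left(\frac{9586}{1219} + \frac{620}{-5294}\right) + 45130} = \frac{2 \cdot 3 \frac{1}{-203 - 161} - 9539}{\left(\frac{9586}{1219} + \frac{620}{-5294}\right) + 45130} = \frac{2 \cdot 3 \frac{1}{-364} - 9539}{\left(9586 \cdot \frac{1}{1219} + 620 \left(- \frac{1}{5294}\right)\right) + 45130} = \frac{2 \cdot 3 \left(- \frac{1}{364}\right) - 9539}{\left(\frac{9586}{1219} - \frac{310}{2647}\right) + 45130} = \frac{- \frac{3}{182} - 9539}{\frac{24996252}{3226693} + 45130} = - \frac{1736101}{182 \cdot \frac{145645651342}{3226693}} = \left(- \frac{1736101}{182}\right) \frac{3226693}{145645651342} = - \frac{5601864943993}{26507508544244}$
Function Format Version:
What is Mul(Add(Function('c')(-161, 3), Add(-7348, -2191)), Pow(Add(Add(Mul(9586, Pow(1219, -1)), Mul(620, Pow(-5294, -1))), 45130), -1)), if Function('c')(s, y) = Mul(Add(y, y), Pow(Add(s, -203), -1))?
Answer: Rational(-5601864943993, 26507508544244) ≈ -0.21133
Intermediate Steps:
Function('c')(s, y) = Mul(2, y, Pow(Add(-203, s), -1)) (Function('c')(s, y) = Mul(Mul(2, y), Pow(Add(-203, s), -1)) = Mul(2, y, Pow(Add(-203, s), -1)))
Mul(Add(Function('c')(-161, 3), Add(-7348, -2191)), Pow(Add(Add(Mul(9586, Pow(1219, -1)), Mul(620, Pow(-5294, -1))), 45130), -1)) = Mul(Add(Mul(2, 3, Pow(Add(-203, -161), -1)), Add(-7348, -2191)), Pow(Add(Add(Mul(9586, Pow(1219, -1)), Mul(620, Pow(-5294, -1))), 45130), -1)) = Mul(Add(Mul(2, 3, Pow(-364, -1)), -9539), Pow(Add(Add(Mul(9586, Rational(1, 1219)), Mul(620, Rational(-1, 5294))), 45130), -1)) = Mul(Add(Mul(2, 3, Rational(-1, 364)), -9539), Pow(Add(Add(Rational(9586, 1219), Rational(-310, 2647)), 45130), -1)) = Mul(Add(Rational(-3, 182), -9539), Pow(Add(Rational(24996252, 3226693), 45130), -1)) = Mul(Rational(-1736101, 182), Pow(Rational(145645651342, 3226693), -1)) = Mul(Rational(-1736101, 182), Rational(3226693, 145645651342)) = Rational(-5601864943993, 26507508544244)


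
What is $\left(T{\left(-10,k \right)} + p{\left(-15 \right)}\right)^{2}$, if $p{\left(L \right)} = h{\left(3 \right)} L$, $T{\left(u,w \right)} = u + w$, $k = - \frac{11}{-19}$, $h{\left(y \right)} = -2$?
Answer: $\frac{152881}{361} \approx 423.49$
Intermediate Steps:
$k = \frac{11}{19}$ ($k = \left(-11\right) \left(- \frac{1}{19}\right) = \frac{11}{19} \approx 0.57895$)
$p{\left(L \right)} = - 2 L$
$\left(T{\left(-10,k \right)} + p{\left(-15 \right)}\right)^{2} = \left(\left(-10 + \frac{11}{19}\right) - -30\right)^{2} = \left(- \frac{179}{19} + 30\right)^{2} = \left(\frac{391}{19}\right)^{2} = \frac{152881}{361}$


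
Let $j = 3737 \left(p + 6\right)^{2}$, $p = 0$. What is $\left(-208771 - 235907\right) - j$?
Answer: $-579210$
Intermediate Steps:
$j = 134532$ ($j = 3737 \left(0 + 6\right)^{2} = 3737 \cdot 6^{2} = 3737 \cdot 36 = 134532$)
$\left(-208771 - 235907\right) - j = \left(-208771 - 235907\right) - 134532 = -444678 - 134532 = -579210$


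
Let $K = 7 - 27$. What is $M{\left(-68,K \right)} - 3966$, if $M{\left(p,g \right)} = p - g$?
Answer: $-4014$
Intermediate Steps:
$K = -20$
$M{\left(-68,K \right)} - 3966 = \left(-68 - -20\right) - 3966 = \left(-68 + 20\right) - 3966 = -48 - 3966 = -4014$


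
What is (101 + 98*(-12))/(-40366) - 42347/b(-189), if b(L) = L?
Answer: 1709582177/7629174 ≈ 224.08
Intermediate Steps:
(101 + 98*(-12))/(-40366) - 42347/b(-189) = (101 + 98*(-12))/(-40366) - 42347/(-189) = (101 - 1176)*(-1/40366) - 42347*(-1/189) = -1075*(-1/40366) + 42347/189 = 1075/40366 + 42347/189 = 1709582177/7629174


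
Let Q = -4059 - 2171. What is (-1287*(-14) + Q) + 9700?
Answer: 21488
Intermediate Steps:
Q = -6230
(-1287*(-14) + Q) + 9700 = (-1287*(-14) - 6230) + 9700 = (18018 - 6230) + 9700 = 11788 + 9700 = 21488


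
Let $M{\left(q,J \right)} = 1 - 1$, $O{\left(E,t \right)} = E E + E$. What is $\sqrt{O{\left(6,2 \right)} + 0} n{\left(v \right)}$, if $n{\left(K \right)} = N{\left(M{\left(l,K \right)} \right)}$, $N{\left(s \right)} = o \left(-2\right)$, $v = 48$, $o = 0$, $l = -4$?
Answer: $0$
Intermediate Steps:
$O{\left(E,t \right)} = E + E^{2}$ ($O{\left(E,t \right)} = E^{2} + E = E + E^{2}$)
$M{\left(q,J \right)} = 0$ ($M{\left(q,J \right)} = 1 - 1 = 0$)
$N{\left(s \right)} = 0$ ($N{\left(s \right)} = 0 \left(-2\right) = 0$)
$n{\left(K \right)} = 0$
$\sqrt{O{\left(6,2 \right)} + 0} n{\left(v \right)} = \sqrt{6 \left(1 + 6\right) + 0} \cdot 0 = \sqrt{6 \cdot 7 + 0} \cdot 0 = \sqrt{42 + 0} \cdot 0 = \sqrt{42} \cdot 0 = 0$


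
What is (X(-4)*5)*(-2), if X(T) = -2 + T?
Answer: 60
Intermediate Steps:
(X(-4)*5)*(-2) = ((-2 - 4)*5)*(-2) = -6*5*(-2) = -30*(-2) = 60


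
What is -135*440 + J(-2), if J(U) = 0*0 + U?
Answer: -59402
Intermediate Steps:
J(U) = U (J(U) = 0 + U = U)
-135*440 + J(-2) = -135*440 - 2 = -59400 - 2 = -59402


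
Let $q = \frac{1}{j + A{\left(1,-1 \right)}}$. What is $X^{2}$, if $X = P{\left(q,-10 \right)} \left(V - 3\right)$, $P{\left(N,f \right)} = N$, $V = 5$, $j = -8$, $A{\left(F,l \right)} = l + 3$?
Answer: $\frac{1}{9} \approx 0.11111$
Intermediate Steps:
$A{\left(F,l \right)} = 3 + l$
$q = - \frac{1}{6}$ ($q = \frac{1}{-8 + \left(3 - 1\right)} = \frac{1}{-8 + 2} = \frac{1}{-6} = - \frac{1}{6} \approx -0.16667$)
$X = - \frac{1}{3}$ ($X = - \frac{5 - 3}{6} = \left(- \frac{1}{6}\right) 2 = - \frac{1}{3} \approx -0.33333$)
$X^{2} = \left(- \frac{1}{3}\right)^{2} = \frac{1}{9}$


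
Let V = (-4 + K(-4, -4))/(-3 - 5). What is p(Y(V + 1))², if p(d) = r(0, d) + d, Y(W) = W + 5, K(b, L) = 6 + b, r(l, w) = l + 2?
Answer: 1089/16 ≈ 68.063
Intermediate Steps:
r(l, w) = 2 + l
V = ¼ (V = (-4 + (6 - 4))/(-3 - 5) = (-4 + 2)/(-8) = -2*(-⅛) = ¼ ≈ 0.25000)
Y(W) = 5 + W
p(d) = 2 + d (p(d) = (2 + 0) + d = 2 + d)
p(Y(V + 1))² = (2 + (5 + (¼ + 1)))² = (2 + (5 + 5/4))² = (2 + 25/4)² = (33/4)² = 1089/16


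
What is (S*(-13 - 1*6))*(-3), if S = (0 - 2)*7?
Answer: -798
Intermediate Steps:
S = -14 (S = -2*7 = -14)
(S*(-13 - 1*6))*(-3) = -14*(-13 - 1*6)*(-3) = -14*(-13 - 6)*(-3) = -14*(-19)*(-3) = 266*(-3) = -798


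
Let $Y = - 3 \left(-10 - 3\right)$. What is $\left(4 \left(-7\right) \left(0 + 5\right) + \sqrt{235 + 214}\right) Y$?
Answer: $-5460 + 39 \sqrt{449} \approx -4633.6$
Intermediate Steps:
$Y = 39$ ($Y = \left(-3\right) \left(-13\right) = 39$)
$\left(4 \left(-7\right) \left(0 + 5\right) + \sqrt{235 + 214}\right) Y = \left(4 \left(-7\right) \left(0 + 5\right) + \sqrt{235 + 214}\right) 39 = \left(\left(-28\right) 5 + \sqrt{449}\right) 39 = \left(-140 + \sqrt{449}\right) 39 = -5460 + 39 \sqrt{449}$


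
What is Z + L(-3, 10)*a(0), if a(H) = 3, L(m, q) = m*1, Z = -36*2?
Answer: -81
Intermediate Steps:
Z = -72
L(m, q) = m
Z + L(-3, 10)*a(0) = -72 - 3*3 = -72 - 9 = -81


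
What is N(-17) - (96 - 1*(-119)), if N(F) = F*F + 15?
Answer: 89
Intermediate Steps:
N(F) = 15 + F² (N(F) = F² + 15 = 15 + F²)
N(-17) - (96 - 1*(-119)) = (15 + (-17)²) - (96 - 1*(-119)) = (15 + 289) - (96 + 119) = 304 - 1*215 = 304 - 215 = 89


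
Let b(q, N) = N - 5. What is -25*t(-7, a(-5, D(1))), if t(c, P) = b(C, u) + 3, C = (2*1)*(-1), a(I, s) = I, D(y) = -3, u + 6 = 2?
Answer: 150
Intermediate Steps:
u = -4 (u = -6 + 2 = -4)
C = -2 (C = 2*(-1) = -2)
b(q, N) = -5 + N
t(c, P) = -6 (t(c, P) = (-5 - 4) + 3 = -9 + 3 = -6)
-25*t(-7, a(-5, D(1))) = -25*(-6) = 150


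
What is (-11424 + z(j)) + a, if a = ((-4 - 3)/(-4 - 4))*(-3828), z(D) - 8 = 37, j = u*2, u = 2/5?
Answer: -29457/2 ≈ -14729.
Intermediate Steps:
u = ⅖ (u = 2*(⅕) = ⅖ ≈ 0.40000)
j = ⅘ (j = (⅖)*2 = ⅘ ≈ 0.80000)
z(D) = 45 (z(D) = 8 + 37 = 45)
a = -6699/2 (a = -7/(-8)*(-3828) = -7*(-⅛)*(-3828) = (7/8)*(-3828) = -6699/2 ≈ -3349.5)
(-11424 + z(j)) + a = (-11424 + 45) - 6699/2 = -11379 - 6699/2 = -29457/2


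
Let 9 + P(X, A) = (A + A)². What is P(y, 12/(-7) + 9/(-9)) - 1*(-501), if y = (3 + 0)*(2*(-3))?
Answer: 25552/49 ≈ 521.47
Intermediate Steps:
y = -18 (y = 3*(-6) = -18)
P(X, A) = -9 + 4*A² (P(X, A) = -9 + (A + A)² = -9 + (2*A)² = -9 + 4*A²)
P(y, 12/(-7) + 9/(-9)) - 1*(-501) = (-9 + 4*(12/(-7) + 9/(-9))²) - 1*(-501) = (-9 + 4*(12*(-⅐) + 9*(-⅑))²) + 501 = (-9 + 4*(-12/7 - 1)²) + 501 = (-9 + 4*(-19/7)²) + 501 = (-9 + 4*(361/49)) + 501 = (-9 + 1444/49) + 501 = 1003/49 + 501 = 25552/49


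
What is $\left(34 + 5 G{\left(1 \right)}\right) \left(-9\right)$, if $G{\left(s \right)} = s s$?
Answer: $-351$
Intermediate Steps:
$G{\left(s \right)} = s^{2}$
$\left(34 + 5 G{\left(1 \right)}\right) \left(-9\right) = \left(34 + 5 \cdot 1^{2}\right) \left(-9\right) = \left(34 + 5 \cdot 1\right) \left(-9\right) = \left(34 + 5\right) \left(-9\right) = 39 \left(-9\right) = -351$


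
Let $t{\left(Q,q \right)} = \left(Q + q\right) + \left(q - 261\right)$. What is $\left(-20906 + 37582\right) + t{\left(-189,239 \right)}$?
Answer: $16704$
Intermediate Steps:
$t{\left(Q,q \right)} = -261 + Q + 2 q$ ($t{\left(Q,q \right)} = \left(Q + q\right) + \left(-261 + q\right) = -261 + Q + 2 q$)
$\left(-20906 + 37582\right) + t{\left(-189,239 \right)} = \left(-20906 + 37582\right) - -28 = 16676 - -28 = 16676 + 28 = 16704$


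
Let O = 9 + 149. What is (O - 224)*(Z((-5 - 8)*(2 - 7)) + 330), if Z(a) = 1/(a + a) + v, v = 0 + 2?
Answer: -1424313/65 ≈ -21913.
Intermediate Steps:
O = 158
v = 2
Z(a) = 2 + 1/(2*a) (Z(a) = 1/(a + a) + 2 = 1/(2*a) + 2 = 2 + 1/(2*a))
(O - 224)*(Z((-5 - 8)*(2 - 7)) + 330) = (158 - 224)*((2 + 1/(2*(((-5 - 8)*(2 - 7))))) + 330) = -66*((2 + 1/(2*((-13*(-5))))) + 330) = -66*((2 + (½)/65) + 330) = -66*((2 + (½)*(1/65)) + 330) = -66*((2 + 1/130) + 330) = -66*(261/130 + 330) = -66*43161/130 = -1424313/65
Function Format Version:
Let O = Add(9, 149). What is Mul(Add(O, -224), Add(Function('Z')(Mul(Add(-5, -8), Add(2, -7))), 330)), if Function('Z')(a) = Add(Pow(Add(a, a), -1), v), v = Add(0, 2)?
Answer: Rational(-1424313, 65) ≈ -21913.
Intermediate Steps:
O = 158
v = 2
Function('Z')(a) = Add(2, Mul(Rational(1, 2), Pow(a, -1))) (Function('Z')(a) = Add(Pow(Add(a, a), -1), 2) = Add(Pow(Mul(2, a), -1), 2) = Add(Mul(Rational(1, 2), Pow(a, -1)), 2) = Add(2, Mul(Rational(1, 2), Pow(a, -1))))
Mul(Add(O, -224), Add(Function('Z')(Mul(Add(-5, -8), Add(2, -7))), 330)) = Mul(Add(158, -224), Add(Add(2, Mul(Rational(1, 2), Pow(Mul(Add(-5, -8), Add(2, -7)), -1))), 330)) = Mul(-66, Add(Add(2, Mul(Rational(1, 2), Pow(Mul(-13, -5), -1))), 330)) = Mul(-66, Add(Add(2, Mul(Rational(1, 2), Pow(65, -1))), 330)) = Mul(-66, Add(Add(2, Mul(Rational(1, 2), Rational(1, 65))), 330)) = Mul(-66, Add(Add(2, Rational(1, 130)), 330)) = Mul(-66, Add(Rational(261, 130), 330)) = Mul(-66, Rational(43161, 130)) = Rational(-1424313, 65)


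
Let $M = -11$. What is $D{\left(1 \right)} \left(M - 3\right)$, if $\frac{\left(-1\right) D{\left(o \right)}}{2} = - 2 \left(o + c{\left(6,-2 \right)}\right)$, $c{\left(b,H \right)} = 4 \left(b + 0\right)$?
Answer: $-1400$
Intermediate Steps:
$c{\left(b,H \right)} = 4 b$
$D{\left(o \right)} = 96 + 4 o$ ($D{\left(o \right)} = - 2 \left(- 2 \left(o + 4 \cdot 6\right)\right) = - 2 \left(- 2 \left(o + 24\right)\right) = - 2 \left(- 2 \left(24 + o\right)\right) = - 2 \left(-48 - 2 o\right) = 96 + 4 o$)
$D{\left(1 \right)} \left(M - 3\right) = \left(96 + 4 \cdot 1\right) \left(-11 - 3\right) = \left(96 + 4\right) \left(-14\right) = 100 \left(-14\right) = -1400$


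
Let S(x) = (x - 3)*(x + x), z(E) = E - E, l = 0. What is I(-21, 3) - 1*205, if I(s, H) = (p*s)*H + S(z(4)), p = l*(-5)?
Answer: -205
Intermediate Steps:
z(E) = 0
p = 0 (p = 0*(-5) = 0)
S(x) = 2*x*(-3 + x) (S(x) = (-3 + x)*(2*x) = 2*x*(-3 + x))
I(s, H) = 0 (I(s, H) = (0*s)*H + 2*0*(-3 + 0) = 0*H + 2*0*(-3) = 0 + 0 = 0)
I(-21, 3) - 1*205 = 0 - 1*205 = 0 - 205 = -205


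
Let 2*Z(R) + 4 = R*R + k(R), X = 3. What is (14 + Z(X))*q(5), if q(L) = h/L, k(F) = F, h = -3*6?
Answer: -324/5 ≈ -64.800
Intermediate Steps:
h = -18
Z(R) = -2 + R/2 + R²/2 (Z(R) = -2 + (R*R + R)/2 = -2 + (R² + R)/2 = -2 + (R + R²)/2 = -2 + (R/2 + R²/2) = -2 + R/2 + R²/2)
q(L) = -18/L
(14 + Z(X))*q(5) = (14 + (-2 + (½)*3 + (½)*3²))*(-18/5) = (14 + (-2 + 3/2 + (½)*9))*(-18*⅕) = (14 + (-2 + 3/2 + 9/2))*(-18/5) = (14 + 4)*(-18/5) = 18*(-18/5) = -324/5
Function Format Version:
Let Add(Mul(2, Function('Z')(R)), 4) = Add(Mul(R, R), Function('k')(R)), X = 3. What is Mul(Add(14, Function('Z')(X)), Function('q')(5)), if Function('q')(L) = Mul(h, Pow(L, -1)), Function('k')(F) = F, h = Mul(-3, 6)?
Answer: Rational(-324, 5) ≈ -64.800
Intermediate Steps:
h = -18
Function('Z')(R) = Add(-2, Mul(Rational(1, 2), R), Mul(Rational(1, 2), Pow(R, 2))) (Function('Z')(R) = Add(-2, Mul(Rational(1, 2), Add(Mul(R, R), R))) = Add(-2, Mul(Rational(1, 2), Add(Pow(R, 2), R))) = Add(-2, Mul(Rational(1, 2), Add(R, Pow(R, 2)))) = Add(-2, Add(Mul(Rational(1, 2), R), Mul(Rational(1, 2), Pow(R, 2)))) = Add(-2, Mul(Rational(1, 2), R), Mul(Rational(1, 2), Pow(R, 2))))
Function('q')(L) = Mul(-18, Pow(L, -1))
Mul(Add(14, Function('Z')(X)), Function('q')(5)) = Mul(Add(14, Add(-2, Mul(Rational(1, 2), 3), Mul(Rational(1, 2), Pow(3, 2)))), Mul(-18, Pow(5, -1))) = Mul(Add(14, Add(-2, Rational(3, 2), Mul(Rational(1, 2), 9))), Mul(-18, Rational(1, 5))) = Mul(Add(14, Add(-2, Rational(3, 2), Rational(9, 2))), Rational(-18, 5)) = Mul(Add(14, 4), Rational(-18, 5)) = Mul(18, Rational(-18, 5)) = Rational(-324, 5)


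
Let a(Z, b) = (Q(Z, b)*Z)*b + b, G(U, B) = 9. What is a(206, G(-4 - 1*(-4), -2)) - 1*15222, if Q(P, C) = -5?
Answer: -24483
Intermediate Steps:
a(Z, b) = b - 5*Z*b (a(Z, b) = (-5*Z)*b + b = -5*Z*b + b = b - 5*Z*b)
a(206, G(-4 - 1*(-4), -2)) - 1*15222 = 9*(1 - 5*206) - 1*15222 = 9*(1 - 1030) - 15222 = 9*(-1029) - 15222 = -9261 - 15222 = -24483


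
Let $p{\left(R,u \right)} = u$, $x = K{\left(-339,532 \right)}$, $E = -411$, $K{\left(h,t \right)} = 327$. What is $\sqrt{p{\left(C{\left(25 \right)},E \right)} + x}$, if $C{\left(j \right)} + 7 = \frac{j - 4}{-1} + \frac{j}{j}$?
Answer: $2 i \sqrt{21} \approx 9.1651 i$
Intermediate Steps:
$C{\left(j \right)} = -2 - j$ ($C{\left(j \right)} = -7 + \left(\frac{j - 4}{-1} + \frac{j}{j}\right) = -7 + \left(\left(-4 + j\right) \left(-1\right) + 1\right) = -7 + \left(\left(4 - j\right) + 1\right) = -7 - \left(-5 + j\right) = -2 - j$)
$x = 327$
$\sqrt{p{\left(C{\left(25 \right)},E \right)} + x} = \sqrt{-411 + 327} = \sqrt{-84} = 2 i \sqrt{21}$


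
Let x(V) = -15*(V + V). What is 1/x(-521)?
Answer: 1/15630 ≈ 6.3980e-5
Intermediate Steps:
x(V) = -30*V
1/x(-521) = 1/(-30*(-521)) = 1/15630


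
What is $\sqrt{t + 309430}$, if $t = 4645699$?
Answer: $\sqrt{4955129} \approx 2226.0$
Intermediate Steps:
$\sqrt{t + 309430} = \sqrt{4645699 + 309430} = \sqrt{4955129}$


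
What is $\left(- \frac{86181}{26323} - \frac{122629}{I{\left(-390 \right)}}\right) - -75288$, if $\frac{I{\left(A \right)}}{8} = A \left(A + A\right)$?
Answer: $\frac{370977706304741}{4927665600} \approx 75285.0$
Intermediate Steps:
$I{\left(A \right)} = 16 A^{2}$ ($I{\left(A \right)} = 8 A \left(A + A\right) = 8 A 2 A = 8 \cdot 2 A^{2} = 16 A^{2}$)
$\left(- \frac{86181}{26323} - \frac{122629}{I{\left(-390 \right)}}\right) - -75288 = \left(- \frac{86181}{26323} - \frac{122629}{16 \left(-390\right)^{2}}\right) - -75288 = \left(\left(-86181\right) \frac{1}{26323} - \frac{122629}{16 \cdot 152100}\right) + 75288 = \left(- \frac{86181}{26323} - \frac{122629}{2433600}\right) + 75288 = \left(- \frac{86181}{26323} - \frac{9433}{187200}\right) + 75288 = - \frac{16381388059}{4927665600} + 75288 = \frac{370977706304741}{4927665600}$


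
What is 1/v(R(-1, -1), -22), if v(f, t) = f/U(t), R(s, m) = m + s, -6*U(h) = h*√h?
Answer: -11*I*√22/6 ≈ -8.5991*I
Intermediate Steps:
U(h) = -h^(3/2)/6 (U(h) = -h*√h/6 = -h^(3/2)/6)
v(f, t) = -6*f/t^(3/2) (v(f, t) = f/((-t^(3/2)/6)) = f*(-6/t^(3/2)) = -6*f/t^(3/2))
1/v(R(-1, -1), -22) = 1/(-6*(-1 - 1)/(-22)^(3/2)) = 1/(-6*(-2)*I*√22/484) = 1/(3*I*√22/121) = -11*I*√22/6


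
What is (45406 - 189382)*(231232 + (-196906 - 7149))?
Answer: -3912835752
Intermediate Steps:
(45406 - 189382)*(231232 + (-196906 - 7149)) = -143976*(231232 - 204055) = -143976*27177 = -3912835752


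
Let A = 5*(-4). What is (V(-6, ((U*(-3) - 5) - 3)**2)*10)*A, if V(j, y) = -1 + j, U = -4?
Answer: 1400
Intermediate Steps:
A = -20
(V(-6, ((U*(-3) - 5) - 3)**2)*10)*A = ((-1 - 6)*10)*(-20) = -7*10*(-20) = -70*(-20) = 1400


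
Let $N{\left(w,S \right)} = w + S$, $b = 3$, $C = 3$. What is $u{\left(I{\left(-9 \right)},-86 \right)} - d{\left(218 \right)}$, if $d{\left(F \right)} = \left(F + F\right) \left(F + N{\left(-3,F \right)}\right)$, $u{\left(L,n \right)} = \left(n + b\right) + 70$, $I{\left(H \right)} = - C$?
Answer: $-188801$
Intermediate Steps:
$N{\left(w,S \right)} = S + w$
$I{\left(H \right)} = -3$ ($I{\left(H \right)} = \left(-1\right) 3 = -3$)
$u{\left(L,n \right)} = 73 + n$ ($u{\left(L,n \right)} = \left(n + 3\right) + 70 = \left(3 + n\right) + 70 = 73 + n$)
$d{\left(F \right)} = 2 F \left(-3 + 2 F\right)$ ($d{\left(F \right)} = \left(F + F\right) \left(F + \left(F - 3\right)\right) = 2 F \left(F + \left(-3 + F\right)\right) = 2 F \left(-3 + 2 F\right)$)
$u{\left(I{\left(-9 \right)},-86 \right)} - d{\left(218 \right)} = \left(73 - 86\right) - 2 \cdot 218 \left(-3 + 2 \cdot 218\right) = -13 - 2 \cdot 218 \left(-3 + 436\right) = -13 - 2 \cdot 218 \cdot 433 = -13 - 188788 = -188801$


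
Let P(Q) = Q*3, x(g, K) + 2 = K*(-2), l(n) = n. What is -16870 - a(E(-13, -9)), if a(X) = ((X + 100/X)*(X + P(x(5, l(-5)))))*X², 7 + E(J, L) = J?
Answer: 23130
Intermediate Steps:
x(g, K) = -2 - 2*K (x(g, K) = -2 + K*(-2) = -2 - 2*K)
E(J, L) = -7 + J
P(Q) = 3*Q
a(X) = X²*(24 + X)*(X + 100/X) (a(X) = ((X + 100/X)*(X + 3*(-2 - 2*(-5))))*X² = ((X + 100/X)*(X + 3*(-2 + 10)))*X² = ((X + 100/X)*(X + 3*8))*X² = ((X + 100/X)*(X + 24))*X² = ((X + 100/X)*(24 + X))*X² = ((24 + X)*(X + 100/X))*X² = X²*(24 + X)*(X + 100/X))
-16870 - a(E(-13, -9)) = -16870 - (-7 - 13)*(2400 + (-7 - 13)³ + 24*(-7 - 13)² + 100*(-7 - 13)) = -16870 - (-20)*(2400 + (-20)³ + 24*(-20)² + 100*(-20)) = -16870 - (-20)*(2400 - 8000 + 24*400 - 2000) = -16870 - (-20)*(2400 - 8000 + 9600 - 2000) = -16870 - (-20)*2000 = -16870 - 1*(-40000) = -16870 + 40000 = 23130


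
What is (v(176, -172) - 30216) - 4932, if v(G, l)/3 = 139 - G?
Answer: -35259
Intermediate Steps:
v(G, l) = 417 - 3*G (v(G, l) = 3*(139 - G) = 417 - 3*G)
(v(176, -172) - 30216) - 4932 = ((417 - 3*176) - 30216) - 4932 = ((417 - 528) - 30216) - 4932 = (-111 - 30216) - 4932 = -30327 - 4932 = -35259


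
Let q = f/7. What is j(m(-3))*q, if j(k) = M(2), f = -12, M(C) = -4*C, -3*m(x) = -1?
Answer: 96/7 ≈ 13.714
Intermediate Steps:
m(x) = 1/3 (m(x) = -1/3*(-1) = 1/3)
j(k) = -8 (j(k) = -4*2 = -8)
q = -12/7 ≈ -1.7143
j(m(-3))*q = -8*(-12/7) = 96/7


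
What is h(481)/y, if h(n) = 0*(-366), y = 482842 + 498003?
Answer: 0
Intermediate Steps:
y = 980845
h(n) = 0
h(481)/y = 0/980845 = 0*(1/980845) = 0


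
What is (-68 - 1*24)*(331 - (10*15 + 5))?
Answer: -16192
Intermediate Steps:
(-68 - 1*24)*(331 - (10*15 + 5)) = (-68 - 24)*(331 - (150 + 5)) = -92*(331 - 1*155) = -92*(331 - 155) = -92*176 = -16192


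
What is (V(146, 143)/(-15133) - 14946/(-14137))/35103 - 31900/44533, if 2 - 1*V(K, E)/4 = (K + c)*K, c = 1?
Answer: -6472905057720218/9038716247000667 ≈ -0.71613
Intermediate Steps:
V(K, E) = 8 - 4*K*(1 + K) (V(K, E) = 8 - 4*(K + 1)*K = 8 - 4*(1 + K)*K = 8 - 4*K*(1 + K))
(V(146, 143)/(-15133) - 14946/(-14137))/35103 - 31900/44533 = ((8 - 4*146 - 4*146**2)/(-15133) - 14946/(-14137))/35103 - 31900/44533 = ((8 - 584 - 4*21316)*(-1/15133) - 14946*(-1/14137))*(1/35103) - 31900*1/44533 = ((8 - 584 - 85264)*(-1/15133) + 14946/14137)*(1/35103) - 31900/44533 = (-85840*(-1/15133) + 14946/14137)*(1/35103) - 31900/44533 = (2320/409 + 14946/14137)*(1/35103) - 31900/44533 = (38910754/5782033)*(1/35103) - 31900/44533 = 38910754/202966704399 - 31900/44533 = -6472905057720218/9038716247000667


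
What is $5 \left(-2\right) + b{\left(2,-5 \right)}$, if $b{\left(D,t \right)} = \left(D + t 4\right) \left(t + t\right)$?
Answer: $170$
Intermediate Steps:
$b{\left(D,t \right)} = 2 t \left(D + 4 t\right)$ ($b{\left(D,t \right)} = \left(D + 4 t\right) 2 t = 2 t \left(D + 4 t\right)$)
$5 \left(-2\right) + b{\left(2,-5 \right)} = 5 \left(-2\right) + 2 \left(-5\right) \left(2 + 4 \left(-5\right)\right) = -10 + 2 \left(-5\right) \left(2 - 20\right) = -10 + 2 \left(-5\right) \left(-18\right) = -10 + 180 = 170$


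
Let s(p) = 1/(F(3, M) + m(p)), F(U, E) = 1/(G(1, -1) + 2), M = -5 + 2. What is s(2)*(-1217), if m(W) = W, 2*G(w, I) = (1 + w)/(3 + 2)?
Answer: -13387/27 ≈ -495.81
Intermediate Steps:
M = -3
G(w, I) = ⅒ + w/10 (G(w, I) = ((1 + w)/(3 + 2))/2 = ((1 + w)/5)/2 = ((1 + w)*(⅕))/2 = (⅕ + w/5)/2 = ⅒ + w/10)
F(U, E) = 5/11 (F(U, E) = 1/((⅒ + (⅒)*1) + 2) = 1/((⅒ + ⅒) + 2) = 1/(⅕ + 2) = 1/(11/5) = 5/11)
s(p) = 1/(5/11 + p)
s(2)*(-1217) = (11/(5 + 11*2))*(-1217) = (11/(5 + 22))*(-1217) = (11/27)*(-1217) = -13387/27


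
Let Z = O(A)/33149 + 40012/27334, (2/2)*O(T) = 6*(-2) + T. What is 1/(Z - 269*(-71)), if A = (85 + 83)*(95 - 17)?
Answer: 453047383/8653594075175 ≈ 5.2354e-5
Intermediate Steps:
A = 13104 (A = 168*78 = 13104)
O(T) = -12 + T (O(T) = 6*(-2) + T = -12 + T)
Z = 842107258/453047383 (Z = (-12 + 13104)/33149 + 40012/27334 = 13092*(1/33149) + 40012*(1/27334) = 13092/33149 + 20006/13667 = 842107258/453047383 ≈ 1.8588)
1/(Z - 269*(-71)) = 1/(842107258/453047383 - 269*(-71)) = 1/(842107258/453047383 + 19099) = 1/(8653594075175/453047383) = 453047383/8653594075175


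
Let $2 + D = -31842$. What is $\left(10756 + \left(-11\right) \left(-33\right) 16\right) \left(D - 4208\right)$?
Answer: $-597165328$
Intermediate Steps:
$D = -31844$ ($D = -2 - 31842 = -31844$)
$\left(10756 + \left(-11\right) \left(-33\right) 16\right) \left(D - 4208\right) = \left(10756 + \left(-11\right) \left(-33\right) 16\right) \left(-31844 - 4208\right) = \left(10756 + 363 \cdot 16\right) \left(-36052\right) = \left(10756 + 5808\right) \left(-36052\right) = 16564 \left(-36052\right) = -597165328$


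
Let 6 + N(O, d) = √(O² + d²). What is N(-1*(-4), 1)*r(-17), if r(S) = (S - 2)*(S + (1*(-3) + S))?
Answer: -4218 + 703*√17 ≈ -1319.5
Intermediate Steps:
N(O, d) = -6 + √(O² + d²)
r(S) = (-3 + 2*S)*(-2 + S) (r(S) = (-2 + S)*(S + (-3 + S)) = (-2 + S)*(-3 + 2*S) = (-3 + 2*S)*(-2 + S))
N(-1*(-4), 1)*r(-17) = (-6 + √((-1*(-4))² + 1²))*(6 - 7*(-17) + 2*(-17)²) = (-6 + √(4² + 1))*(6 + 119 + 2*289) = (-6 + √(16 + 1))*(6 + 119 + 578) = (-6 + √17)*703 = -4218 + 703*√17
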